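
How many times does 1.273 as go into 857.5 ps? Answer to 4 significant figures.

673600000

(857.5 × 10^-12) / (1.273 × 10^-18) = 673.61 × 10^6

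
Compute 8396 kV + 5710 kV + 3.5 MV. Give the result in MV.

17.606 MV

In MV:
  8396 kV = 8396 × 10^-3 MV = 8.396
  5710 kV = 5710 × 10^-3 MV = 5.71
  3.5 MV → 3.5
Sum: 8.396 + 5.71 + 3.5 = 17.606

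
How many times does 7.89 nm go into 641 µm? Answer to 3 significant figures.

81200

(641 × 10⁻⁶) / (7.89 × 10⁻⁹) = 81.24 × 10³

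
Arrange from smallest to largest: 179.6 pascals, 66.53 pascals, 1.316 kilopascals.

66.53 pascals < 179.6 pascals < 1.316 kilopascals

179.6 pascals = 179.6 pascals
66.53 pascals = 66.53 pascals
1.316 kilopascals = 1316 pascals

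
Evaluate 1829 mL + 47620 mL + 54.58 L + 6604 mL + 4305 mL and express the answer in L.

In L:
  1829 mL = 1829 × 10^-3 L = 1.829
  47620 mL = 47620 × 10^-3 L = 47.62
  54.58 L → 54.58
  6604 mL = 6604 × 10^-3 L = 6.604
  4305 mL = 4305 × 10^-3 L = 4.305
Sum: 1.829 + 47.62 + 54.58 + 6.604 + 4.305 = 114.938

114.938 L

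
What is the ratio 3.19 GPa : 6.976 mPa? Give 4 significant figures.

(3.19e9) / (6.976e-3) = 0.45728e12

457300000000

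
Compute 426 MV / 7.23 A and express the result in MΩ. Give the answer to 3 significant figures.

(426 × 10⁶) / (7.23) = 58.921 × 10⁶ Ω

58.9 MΩ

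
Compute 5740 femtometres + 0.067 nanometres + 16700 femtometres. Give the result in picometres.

In picometres:
  5740 femtometres = 5740e-3 picometres = 5.74
  0.067 nanometres = 0.067e3 picometres = 67
  16700 femtometres = 16700e-3 picometres = 16.7
Sum: 5.74 + 67 + 16.7 = 89.44

89.44 picometres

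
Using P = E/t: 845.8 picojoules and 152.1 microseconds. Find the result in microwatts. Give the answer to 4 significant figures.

(845.8e-12) / (152.1e-6) = 5.56082e-6 W

5.561 microwatts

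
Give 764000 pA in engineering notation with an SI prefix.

= 764 × 10^-9 A; 10^-9 is nano.

764 nA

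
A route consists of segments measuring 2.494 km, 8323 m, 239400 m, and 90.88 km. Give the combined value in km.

341.097 km

In km:
  2.494 km → 2.494
  8323 m = 8323e-3 km = 8.323
  239400 m = 239400e-3 km = 239.4
  90.88 km → 90.88
Sum: 2.494 + 8.323 + 239.4 + 90.88 = 341.097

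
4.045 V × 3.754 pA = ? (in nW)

4.045 × 3.754 × 10^-12 = 15.18493 × 10^-12 W

0.01518493 nW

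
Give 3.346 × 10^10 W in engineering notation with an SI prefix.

= 33.46 × 10^9 W; 10^9 is giga.

33.46 GW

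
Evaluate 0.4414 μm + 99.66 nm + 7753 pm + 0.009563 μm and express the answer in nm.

In nm:
  0.4414 μm = 0.4414 × 10^3 nm = 441.4
  99.66 nm → 99.66
  7753 pm = 7753 × 10^-3 nm = 7.753
  0.009563 μm = 0.009563 × 10^3 nm = 9.563
Sum: 441.4 + 99.66 + 7.753 + 9.563 = 558.376

558.376 nm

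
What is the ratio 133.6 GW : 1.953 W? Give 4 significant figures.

68410000000

(133.6 × 10^9) / (1.953) = 68.408 × 10^9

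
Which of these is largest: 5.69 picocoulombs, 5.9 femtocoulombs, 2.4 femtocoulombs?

5.69 picocoulombs

5.69 picocoulombs = 0.00000000000569 coulombs
5.9 femtocoulombs = 0.0000000000000059 coulombs
2.4 femtocoulombs = 0.0000000000000024 coulombs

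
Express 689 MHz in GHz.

mega = 10^6, giga = 10^9; factor is 10^-3.
689 × 10^-3 = 0.689

0.689 GHz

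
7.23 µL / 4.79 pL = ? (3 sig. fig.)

(7.23e-6) / (4.79e-12) = 1.509e6

1510000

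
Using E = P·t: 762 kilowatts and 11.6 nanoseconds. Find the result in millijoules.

762 × 10^3 × 11.6 × 10^-9 = 8839.2 × 10^-6 J

8.8392 millijoules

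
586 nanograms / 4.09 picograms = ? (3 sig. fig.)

143000

(586 × 10⁻⁹) / (4.09 × 10⁻¹²) = 143.3 × 10³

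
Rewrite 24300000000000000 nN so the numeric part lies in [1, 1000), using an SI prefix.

24.3 MN

= 24.3 × 10⁶ N; 10⁶ is mega.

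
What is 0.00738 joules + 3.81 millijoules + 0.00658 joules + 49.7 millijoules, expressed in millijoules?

67.47 millijoules

In millijoules:
  0.00738 joules = 0.00738 × 10^3 millijoules = 7.38
  3.81 millijoules → 3.81
  0.00658 joules = 0.00658 × 10^3 millijoules = 6.58
  49.7 millijoules → 49.7
Sum: 7.38 + 3.81 + 6.58 + 49.7 = 67.47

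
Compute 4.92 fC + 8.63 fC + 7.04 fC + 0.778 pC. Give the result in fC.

In fC:
  4.92 fC → 4.92
  8.63 fC → 8.63
  7.04 fC → 7.04
  0.778 pC = 0.778e3 fC = 778
Sum: 4.92 + 8.63 + 7.04 + 778 = 798.59

798.59 fC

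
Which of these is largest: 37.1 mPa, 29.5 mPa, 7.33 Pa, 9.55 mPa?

37.1 mPa = 0.0371 Pa
29.5 mPa = 0.0295 Pa
7.33 Pa = 7.33 Pa
9.55 mPa = 0.00955 Pa

7.33 Pa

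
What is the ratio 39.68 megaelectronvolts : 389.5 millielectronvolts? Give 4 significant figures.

101900000

(39.68e6) / (389.5e-3) = 0.10187e9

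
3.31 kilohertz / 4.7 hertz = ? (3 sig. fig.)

(3.31 × 10³) / (4.7) = 0.7043 × 10³

704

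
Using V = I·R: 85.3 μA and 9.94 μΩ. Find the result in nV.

0.847882 nV

85.3e-6 × 9.94e-6 = 847.882e-12 V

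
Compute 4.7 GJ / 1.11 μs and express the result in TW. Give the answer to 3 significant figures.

(4.7e9) / (1.11e-6) = 4.2342e15 W

4230 TW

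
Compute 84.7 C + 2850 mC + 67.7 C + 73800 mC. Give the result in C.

In C:
  84.7 C → 84.7
  2850 mC = 2850 × 10⁻³ C = 2.85
  67.7 C → 67.7
  73800 mC = 73800 × 10⁻³ C = 73.8
Sum: 84.7 + 2.85 + 67.7 + 73.8 = 229.05

229.05 C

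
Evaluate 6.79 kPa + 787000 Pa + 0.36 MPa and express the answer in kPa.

1153.79 kPa

In kPa:
  6.79 kPa → 6.79
  787000 Pa = 787000 × 10^-3 kPa = 787
  0.36 MPa = 0.36 × 10^3 kPa = 360
Sum: 6.79 + 787 + 360 = 1153.79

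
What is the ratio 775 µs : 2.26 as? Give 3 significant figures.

(775 × 10^-6) / (2.26 × 10^-18) = 342.9 × 10^12

343000000000000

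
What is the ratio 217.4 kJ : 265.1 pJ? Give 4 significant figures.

820100000000000

(217.4 × 10^3) / (265.1 × 10^-12) = 0.82007 × 10^15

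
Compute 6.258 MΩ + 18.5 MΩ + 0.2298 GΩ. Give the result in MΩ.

In MΩ:
  6.258 MΩ → 6.258
  18.5 MΩ → 18.5
  0.2298 GΩ = 0.2298 × 10^3 MΩ = 229.8
Sum: 6.258 + 18.5 + 229.8 = 254.558

254.558 MΩ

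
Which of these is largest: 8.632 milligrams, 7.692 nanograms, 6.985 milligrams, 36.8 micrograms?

8.632 milligrams

8.632 milligrams = 0.008632 grams
7.692 nanograms = 0.000000007692 grams
6.985 milligrams = 0.006985 grams
36.8 micrograms = 0.0000368 grams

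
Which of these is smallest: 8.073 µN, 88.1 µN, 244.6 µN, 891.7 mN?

8.073 µN

8.073 µN = 0.000008073 N
88.1 µN = 0.0000881 N
244.6 µN = 0.0002446 N
891.7 mN = 0.8917 N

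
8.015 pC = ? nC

0.008015 nC

pico = 10^-12, nano = 10^-9; factor is 10^-3.
8.015 × 10^-3 = 0.008015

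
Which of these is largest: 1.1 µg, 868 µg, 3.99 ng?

868 µg

1.1 µg = 0.0000011 g
868 µg = 0.000868 g
3.99 ng = 0.00000000399 g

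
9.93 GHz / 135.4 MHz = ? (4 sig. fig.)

(9.93 × 10⁹) / (135.4 × 10⁶) = 0.073338 × 10³

73.34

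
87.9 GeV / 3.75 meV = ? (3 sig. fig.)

23400000000000

(87.9 × 10⁹) / (3.75 × 10⁻³) = 23.44 × 10¹²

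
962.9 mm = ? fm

milli = 10^-3, femto = 10^-15; factor is 10^12.
962.9 × 10^12 = 962900000000000

962900000000000 fm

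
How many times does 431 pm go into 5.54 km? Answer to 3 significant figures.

(5.54 × 10³) / (431 × 10⁻¹²) = 0.01285 × 10¹⁵

12900000000000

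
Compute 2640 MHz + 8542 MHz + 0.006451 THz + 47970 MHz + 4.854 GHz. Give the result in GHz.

In GHz:
  2640 MHz = 2640 × 10^-3 GHz = 2.64
  8542 MHz = 8542 × 10^-3 GHz = 8.542
  0.006451 THz = 0.006451 × 10^3 GHz = 6.451
  47970 MHz = 47970 × 10^-3 GHz = 47.97
  4.854 GHz → 4.854
Sum: 2.64 + 8.542 + 6.451 + 47.97 + 4.854 = 70.457

70.457 GHz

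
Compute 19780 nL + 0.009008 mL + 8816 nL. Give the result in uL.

37.604 uL

In uL:
  19780 nL = 19780e-3 uL = 19.78
  0.009008 mL = 0.009008e3 uL = 9.008
  8816 nL = 8816e-3 uL = 8.816
Sum: 19.78 + 9.008 + 8.816 = 37.604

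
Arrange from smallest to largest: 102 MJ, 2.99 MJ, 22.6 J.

22.6 J < 2.99 MJ < 102 MJ

102 MJ = 102000000 J
2.99 MJ = 2990000 J
22.6 J = 22.6 J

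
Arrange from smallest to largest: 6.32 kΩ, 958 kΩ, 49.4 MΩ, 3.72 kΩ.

3.72 kΩ < 6.32 kΩ < 958 kΩ < 49.4 MΩ

6.32 kΩ = 6320 Ω
958 kΩ = 958000 Ω
49.4 MΩ = 49400000 Ω
3.72 kΩ = 3720 Ω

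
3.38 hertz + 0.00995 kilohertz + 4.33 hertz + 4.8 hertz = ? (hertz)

22.46 hertz

In hertz:
  3.38 hertz → 3.38
  0.00995 kilohertz = 0.00995 × 10^3 hertz = 9.95
  4.33 hertz → 4.33
  4.8 hertz → 4.8
Sum: 3.38 + 9.95 + 4.33 + 4.8 = 22.46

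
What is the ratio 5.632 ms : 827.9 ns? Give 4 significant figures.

6803

(5.632e-3) / (827.9e-9) = 0.0068028e6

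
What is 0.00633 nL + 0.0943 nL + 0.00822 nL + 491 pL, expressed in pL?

599.85 pL

In pL:
  0.00633 nL = 0.00633 × 10³ pL = 6.33
  0.0943 nL = 0.0943 × 10³ pL = 94.3
  0.00822 nL = 0.00822 × 10³ pL = 8.22
  491 pL → 491
Sum: 6.33 + 94.3 + 8.22 + 491 = 599.85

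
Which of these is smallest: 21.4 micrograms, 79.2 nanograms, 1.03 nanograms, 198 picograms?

21.4 micrograms = 0.0000214 grams
79.2 nanograms = 0.0000000792 grams
1.03 nanograms = 0.00000000103 grams
198 picograms = 0.000000000198 grams

198 picograms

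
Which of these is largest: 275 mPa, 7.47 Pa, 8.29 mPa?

275 mPa = 0.275 Pa
7.47 Pa = 7.47 Pa
8.29 mPa = 0.00829 Pa

7.47 Pa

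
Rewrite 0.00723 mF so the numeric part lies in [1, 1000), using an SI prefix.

7.23 μF

= 7.23 × 10⁻⁶ F; 10⁻⁶ is micro.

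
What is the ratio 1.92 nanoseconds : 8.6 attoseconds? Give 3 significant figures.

223000000

(1.92 × 10⁻⁹) / (8.6 × 10⁻¹⁸) = 0.2233 × 10⁹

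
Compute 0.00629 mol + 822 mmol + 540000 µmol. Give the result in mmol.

In mmol:
  0.00629 mol = 0.00629e3 mmol = 6.29
  822 mmol → 822
  540000 µmol = 540000e-3 mmol = 540
Sum: 6.29 + 822 + 540 = 1368.29

1368.29 mmol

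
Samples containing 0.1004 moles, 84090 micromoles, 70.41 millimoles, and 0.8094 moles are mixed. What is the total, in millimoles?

1064.3 millimoles

In millimoles:
  0.1004 moles = 0.1004 × 10^3 millimoles = 100.4
  84090 micromoles = 84090 × 10^-3 millimoles = 84.09
  70.41 millimoles → 70.41
  0.8094 moles = 0.8094 × 10^3 millimoles = 809.4
Sum: 100.4 + 84.09 + 70.41 + 809.4 = 1064.3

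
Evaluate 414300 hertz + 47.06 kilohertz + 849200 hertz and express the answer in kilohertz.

In kilohertz:
  414300 hertz = 414300 × 10⁻³ kilohertz = 414.3
  47.06 kilohertz → 47.06
  849200 hertz = 849200 × 10⁻³ kilohertz = 849.2
Sum: 414.3 + 47.06 + 849.2 = 1310.56

1310.56 kilohertz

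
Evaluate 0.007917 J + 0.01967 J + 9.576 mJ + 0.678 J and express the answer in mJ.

In mJ:
  0.007917 J = 0.007917e3 mJ = 7.917
  0.01967 J = 0.01967e3 mJ = 19.67
  9.576 mJ → 9.576
  0.678 J = 0.678e3 mJ = 678
Sum: 7.917 + 19.67 + 9.576 + 678 = 715.163

715.163 mJ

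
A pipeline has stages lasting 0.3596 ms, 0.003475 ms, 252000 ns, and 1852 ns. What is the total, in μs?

In μs:
  0.3596 ms = 0.3596 × 10^3 μs = 359.6
  0.003475 ms = 0.003475 × 10^3 μs = 3.475
  252000 ns = 252000 × 10^-3 μs = 252
  1852 ns = 1852 × 10^-3 μs = 1.852
Sum: 359.6 + 3.475 + 252 + 1.852 = 616.927

616.927 μs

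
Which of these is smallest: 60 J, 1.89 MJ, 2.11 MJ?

60 J = 60 J
1.89 MJ = 1890000 J
2.11 MJ = 2110000 J

60 J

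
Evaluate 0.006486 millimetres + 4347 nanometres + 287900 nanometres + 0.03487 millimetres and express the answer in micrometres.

333.603 micrometres

In micrometres:
  0.006486 millimetres = 0.006486 × 10^3 micrometres = 6.486
  4347 nanometres = 4347 × 10^-3 micrometres = 4.347
  287900 nanometres = 287900 × 10^-3 micrometres = 287.9
  0.03487 millimetres = 0.03487 × 10^3 micrometres = 34.87
Sum: 6.486 + 4.347 + 287.9 + 34.87 = 333.603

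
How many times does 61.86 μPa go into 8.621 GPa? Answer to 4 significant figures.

139400000000000

(8.621 × 10^9) / (61.86 × 10^-6) = 0.13936 × 10^15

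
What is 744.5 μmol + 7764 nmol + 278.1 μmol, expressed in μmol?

In μmol:
  744.5 μmol → 744.5
  7764 nmol = 7764 × 10⁻³ μmol = 7.764
  278.1 μmol → 278.1
Sum: 744.5 + 7.764 + 278.1 = 1030.364

1030.364 μmol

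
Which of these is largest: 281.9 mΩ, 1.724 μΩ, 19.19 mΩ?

281.9 mΩ = 0.2819 Ω
1.724 μΩ = 0.000001724 Ω
19.19 mΩ = 0.01919 Ω

281.9 mΩ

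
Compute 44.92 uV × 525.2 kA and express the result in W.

44.92e-6 × 525.2e3 = 23591.984e-3 W

23.591984 W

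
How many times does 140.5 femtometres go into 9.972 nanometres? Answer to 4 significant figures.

(9.972e-9) / (140.5e-15) = 0.070975e6

70980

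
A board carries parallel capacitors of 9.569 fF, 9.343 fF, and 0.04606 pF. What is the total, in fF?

64.972 fF

In fF:
  9.569 fF → 9.569
  9.343 fF → 9.343
  0.04606 pF = 0.04606 × 10^3 fF = 46.06
Sum: 9.569 + 9.343 + 46.06 = 64.972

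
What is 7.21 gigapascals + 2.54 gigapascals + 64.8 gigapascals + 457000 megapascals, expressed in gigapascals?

In gigapascals:
  7.21 gigapascals → 7.21
  2.54 gigapascals → 2.54
  64.8 gigapascals → 64.8
  457000 megapascals = 457000 × 10^-3 gigapascals = 457
Sum: 7.21 + 2.54 + 64.8 + 457 = 531.55

531.55 gigapascals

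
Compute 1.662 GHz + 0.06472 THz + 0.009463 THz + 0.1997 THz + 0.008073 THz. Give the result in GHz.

In GHz:
  1.662 GHz → 1.662
  0.06472 THz = 0.06472e3 GHz = 64.72
  0.009463 THz = 0.009463e3 GHz = 9.463
  0.1997 THz = 0.1997e3 GHz = 199.7
  0.008073 THz = 0.008073e3 GHz = 8.073
Sum: 1.662 + 64.72 + 9.463 + 199.7 + 8.073 = 283.618

283.618 GHz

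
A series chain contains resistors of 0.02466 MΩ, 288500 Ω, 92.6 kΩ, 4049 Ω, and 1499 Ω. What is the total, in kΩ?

411.308 kΩ

In kΩ:
  0.02466 MΩ = 0.02466 × 10³ kΩ = 24.66
  288500 Ω = 288500 × 10⁻³ kΩ = 288.5
  92.6 kΩ → 92.6
  4049 Ω = 4049 × 10⁻³ kΩ = 4.049
  1499 Ω = 1499 × 10⁻³ kΩ = 1.499
Sum: 24.66 + 288.5 + 92.6 + 4.049 + 1.499 = 411.308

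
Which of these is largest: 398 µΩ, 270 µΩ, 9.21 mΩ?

9.21 mΩ

398 µΩ = 0.000398 Ω
270 µΩ = 0.00027 Ω
9.21 mΩ = 0.00921 Ω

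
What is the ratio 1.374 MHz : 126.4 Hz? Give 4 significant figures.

(1.374e6) / (126.4) = 0.01087e6

10870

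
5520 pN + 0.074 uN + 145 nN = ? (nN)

In nN:
  5520 pN = 5520 × 10^-3 nN = 5.52
  0.074 uN = 0.074 × 10^3 nN = 74
  145 nN → 145
Sum: 5.52 + 74 + 145 = 224.52

224.52 nN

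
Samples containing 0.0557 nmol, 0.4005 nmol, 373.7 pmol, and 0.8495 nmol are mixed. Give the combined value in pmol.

1679.4 pmol

In pmol:
  0.0557 nmol = 0.0557e3 pmol = 55.7
  0.4005 nmol = 0.4005e3 pmol = 400.5
  373.7 pmol → 373.7
  0.8495 nmol = 0.8495e3 pmol = 849.5
Sum: 55.7 + 400.5 + 373.7 + 849.5 = 1679.4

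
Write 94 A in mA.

94000 mA

(no prefix) = 10⁰, milli = 10⁻³; factor is 10³.
94 × 10³ = 94000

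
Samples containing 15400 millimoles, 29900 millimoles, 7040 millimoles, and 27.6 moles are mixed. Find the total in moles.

79.94 moles

In moles:
  15400 millimoles = 15400 × 10⁻³ moles = 15.4
  29900 millimoles = 29900 × 10⁻³ moles = 29.9
  7040 millimoles = 7040 × 10⁻³ moles = 7.04
  27.6 moles → 27.6
Sum: 15.4 + 29.9 + 7.04 + 27.6 = 79.94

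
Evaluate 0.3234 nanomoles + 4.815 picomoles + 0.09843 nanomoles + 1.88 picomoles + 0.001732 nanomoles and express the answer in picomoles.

In picomoles:
  0.3234 nanomoles = 0.3234 × 10³ picomoles = 323.4
  4.815 picomoles → 4.815
  0.09843 nanomoles = 0.09843 × 10³ picomoles = 98.43
  1.88 picomoles → 1.88
  0.001732 nanomoles = 0.001732 × 10³ picomoles = 1.732
Sum: 323.4 + 4.815 + 98.43 + 1.88 + 1.732 = 430.257

430.257 picomoles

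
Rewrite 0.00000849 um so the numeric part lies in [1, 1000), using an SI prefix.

= 8.49e-12 m; 1e-12 is pico.

8.49 pm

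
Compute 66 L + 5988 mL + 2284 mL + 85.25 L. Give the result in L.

In L:
  66 L → 66
  5988 mL = 5988 × 10⁻³ L = 5.988
  2284 mL = 2284 × 10⁻³ L = 2.284
  85.25 L → 85.25
Sum: 66 + 5.988 + 2.284 + 85.25 = 159.522

159.522 L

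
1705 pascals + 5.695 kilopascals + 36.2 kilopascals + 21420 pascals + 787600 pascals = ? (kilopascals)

In kilopascals:
  1705 pascals = 1705 × 10⁻³ kilopascals = 1.705
  5.695 kilopascals → 5.695
  36.2 kilopascals → 36.2
  21420 pascals = 21420 × 10⁻³ kilopascals = 21.42
  787600 pascals = 787600 × 10⁻³ kilopascals = 787.6
Sum: 1.705 + 5.695 + 36.2 + 21.42 + 787.6 = 852.62

852.62 kilopascals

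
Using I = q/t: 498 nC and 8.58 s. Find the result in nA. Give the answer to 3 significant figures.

58.0 nA

(498 × 10⁻⁹) / (8.58) = 58.042 × 10⁻⁹ A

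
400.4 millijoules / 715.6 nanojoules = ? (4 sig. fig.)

(400.4e-3) / (715.6e-9) = 0.55953e6

559500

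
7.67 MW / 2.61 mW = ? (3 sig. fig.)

2940000000

(7.67e6) / (2.61e-3) = 2.939e9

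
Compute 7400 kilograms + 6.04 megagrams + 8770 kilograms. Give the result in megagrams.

22.21 megagrams

In megagrams:
  7400 kilograms = 7400 × 10^-3 megagrams = 7.4
  6.04 megagrams → 6.04
  8770 kilograms = 8770 × 10^-3 megagrams = 8.77
Sum: 7.4 + 6.04 + 8.77 = 22.21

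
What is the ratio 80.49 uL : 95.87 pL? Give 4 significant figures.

(80.49 × 10^-6) / (95.87 × 10^-12) = 0.83957 × 10^6

839600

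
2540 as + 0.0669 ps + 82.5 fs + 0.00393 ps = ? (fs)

In fs:
  2540 as = 2540e-3 fs = 2.54
  0.0669 ps = 0.0669e3 fs = 66.9
  82.5 fs → 82.5
  0.00393 ps = 0.00393e3 fs = 3.93
Sum: 2.54 + 66.9 + 82.5 + 3.93 = 155.87

155.87 fs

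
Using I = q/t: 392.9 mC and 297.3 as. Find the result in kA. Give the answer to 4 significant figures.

1322000000000 kA

(392.9 × 10⁻³) / (297.3 × 10⁻¹⁸) = 1.32156 × 10¹⁵ A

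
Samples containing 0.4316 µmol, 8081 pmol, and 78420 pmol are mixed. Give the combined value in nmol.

In nmol:
  0.4316 µmol = 0.4316 × 10³ nmol = 431.6
  8081 pmol = 8081 × 10⁻³ nmol = 8.081
  78420 pmol = 78420 × 10⁻³ nmol = 78.42
Sum: 431.6 + 8.081 + 78.42 = 518.101

518.101 nmol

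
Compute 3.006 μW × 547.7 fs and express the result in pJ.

0.0000016463862 pJ

3.006e-6 × 547.7e-15 = 1646.3862e-21 J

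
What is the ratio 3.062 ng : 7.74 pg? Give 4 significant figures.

395.6

(3.062 × 10⁻⁹) / (7.74 × 10⁻¹²) = 0.39561 × 10³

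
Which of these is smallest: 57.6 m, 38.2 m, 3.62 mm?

3.62 mm

57.6 m = 57.6 m
38.2 m = 38.2 m
3.62 mm = 0.00362 m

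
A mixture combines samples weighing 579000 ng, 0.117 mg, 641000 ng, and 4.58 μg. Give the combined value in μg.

In μg:
  579000 ng = 579000e-3 μg = 579
  0.117 mg = 0.117e3 μg = 117
  641000 ng = 641000e-3 μg = 641
  4.58 μg → 4.58
Sum: 579 + 117 + 641 + 4.58 = 1341.58

1341.58 μg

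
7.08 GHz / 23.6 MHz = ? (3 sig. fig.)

300

(7.08e9) / (23.6e6) = 0.3e3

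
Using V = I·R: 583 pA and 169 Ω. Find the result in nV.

583e-12 × 169 = 98527e-12 V

98.527 nV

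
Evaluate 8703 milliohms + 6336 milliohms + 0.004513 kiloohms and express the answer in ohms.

In ohms:
  8703 milliohms = 8703 × 10⁻³ ohms = 8.703
  6336 milliohms = 6336 × 10⁻³ ohms = 6.336
  0.004513 kiloohms = 0.004513 × 10³ ohms = 4.513
Sum: 8.703 + 6.336 + 4.513 = 19.552

19.552 ohms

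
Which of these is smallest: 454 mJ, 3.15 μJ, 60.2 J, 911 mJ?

3.15 μJ

454 mJ = 0.454 J
3.15 μJ = 0.00000315 J
60.2 J = 60.2 J
911 mJ = 0.911 J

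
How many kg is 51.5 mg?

milli = 10⁻³, kilo = 10³; factor is 10⁻⁶.
51.5 × 10⁻⁶ = 0.0000515

0.0000515 kg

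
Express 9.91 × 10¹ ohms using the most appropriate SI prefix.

= 99.1 ohms; mantissa already in [1, 1000).

99.1 ohms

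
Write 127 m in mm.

127000 mm

(no prefix) = 1e0, milli = 1e-3; factor is 1e3.
127 × 1e3 = 127000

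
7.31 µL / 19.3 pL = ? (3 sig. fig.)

379000

(7.31e-6) / (19.3e-12) = 0.3788e6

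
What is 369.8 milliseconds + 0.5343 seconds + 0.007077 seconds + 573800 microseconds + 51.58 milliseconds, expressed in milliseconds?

1536.557 milliseconds

In milliseconds:
  369.8 milliseconds → 369.8
  0.5343 seconds = 0.5343e3 milliseconds = 534.3
  0.007077 seconds = 0.007077e3 milliseconds = 7.077
  573800 microseconds = 573800e-3 milliseconds = 573.8
  51.58 milliseconds → 51.58
Sum: 369.8 + 534.3 + 7.077 + 573.8 + 51.58 = 1536.557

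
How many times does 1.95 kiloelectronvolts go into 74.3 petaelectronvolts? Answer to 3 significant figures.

(74.3 × 10^15) / (1.95 × 10^3) = 38.1 × 10^12

38100000000000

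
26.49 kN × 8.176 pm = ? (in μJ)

0.21658224 μJ

26.49 × 10^3 × 8.176 × 10^-12 = 216.58224 × 10^-9 J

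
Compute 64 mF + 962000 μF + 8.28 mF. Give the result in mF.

1034.28 mF

In mF:
  64 mF → 64
  962000 μF = 962000 × 10^-3 mF = 962
  8.28 mF → 8.28
Sum: 64 + 962 + 8.28 = 1034.28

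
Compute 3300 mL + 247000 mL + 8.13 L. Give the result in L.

In L:
  3300 mL = 3300 × 10^-3 L = 3.3
  247000 mL = 247000 × 10^-3 L = 247
  8.13 L → 8.13
Sum: 3.3 + 247 + 8.13 = 258.43

258.43 L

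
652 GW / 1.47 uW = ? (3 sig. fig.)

(652 × 10⁹) / (1.47 × 10⁻⁶) = 443.5 × 10¹⁵

444000000000000000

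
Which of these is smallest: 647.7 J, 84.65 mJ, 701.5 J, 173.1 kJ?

84.65 mJ

647.7 J = 647.7 J
84.65 mJ = 0.08465 J
701.5 J = 701.5 J
173.1 kJ = 173100 J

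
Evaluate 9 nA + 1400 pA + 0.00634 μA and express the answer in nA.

16.74 nA

In nA:
  9 nA → 9
  1400 pA = 1400 × 10^-3 nA = 1.4
  0.00634 μA = 0.00634 × 10^3 nA = 6.34
Sum: 9 + 1.4 + 6.34 = 16.74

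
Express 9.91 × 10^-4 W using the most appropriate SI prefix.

991 μW

= 991 × 10^-6 W; 10^-6 is micro.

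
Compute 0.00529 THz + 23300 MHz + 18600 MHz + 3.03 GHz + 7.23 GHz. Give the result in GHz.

In GHz:
  0.00529 THz = 0.00529 × 10^3 GHz = 5.29
  23300 MHz = 23300 × 10^-3 GHz = 23.3
  18600 MHz = 18600 × 10^-3 GHz = 18.6
  3.03 GHz → 3.03
  7.23 GHz → 7.23
Sum: 5.29 + 23.3 + 18.6 + 3.03 + 7.23 = 57.45

57.45 GHz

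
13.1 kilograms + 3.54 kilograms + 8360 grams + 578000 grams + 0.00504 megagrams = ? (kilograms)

In kilograms:
  13.1 kilograms → 13.1
  3.54 kilograms → 3.54
  8360 grams = 8360 × 10⁻³ kilograms = 8.36
  578000 grams = 578000 × 10⁻³ kilograms = 578
  0.00504 megagrams = 0.00504 × 10³ kilograms = 5.04
Sum: 13.1 + 3.54 + 8.36 + 578 + 5.04 = 608.04

608.04 kilograms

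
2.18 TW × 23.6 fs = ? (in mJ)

51.448 mJ

2.18e12 × 23.6e-15 = 51.448e-3 J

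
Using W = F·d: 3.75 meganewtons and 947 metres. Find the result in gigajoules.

3.75 × 10⁶ × 947 = 3551.25 × 10⁶ J

3.55125 gigajoules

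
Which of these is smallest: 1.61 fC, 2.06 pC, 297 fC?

1.61 fC

1.61 fC = 0.00000000000000161 C
2.06 pC = 0.00000000000206 C
297 fC = 0.000000000000297 C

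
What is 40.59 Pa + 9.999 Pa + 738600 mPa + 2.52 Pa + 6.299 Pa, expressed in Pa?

In Pa:
  40.59 Pa → 40.59
  9.999 Pa → 9.999
  738600 mPa = 738600e-3 Pa = 738.6
  2.52 Pa → 2.52
  6.299 Pa → 6.299
Sum: 40.59 + 9.999 + 738.6 + 2.52 + 6.299 = 798.008

798.008 Pa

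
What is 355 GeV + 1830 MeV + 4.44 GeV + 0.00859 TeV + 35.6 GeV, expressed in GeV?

In GeV:
  355 GeV → 355
  1830 MeV = 1830e-3 GeV = 1.83
  4.44 GeV → 4.44
  0.00859 TeV = 0.00859e3 GeV = 8.59
  35.6 GeV → 35.6
Sum: 355 + 1.83 + 4.44 + 8.59 + 35.6 = 405.46

405.46 GeV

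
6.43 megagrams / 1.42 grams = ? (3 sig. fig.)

4530000

(6.43 × 10⁶) / (1.42) = 4.528 × 10⁶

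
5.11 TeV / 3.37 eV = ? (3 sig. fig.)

(5.11 × 10¹²) / (3.37) = 1.516 × 10¹²

1520000000000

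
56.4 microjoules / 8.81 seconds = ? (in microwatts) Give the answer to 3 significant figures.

(56.4e-6) / (8.81) = 6.4018e-6 W

6.40 microwatts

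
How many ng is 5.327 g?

5327000000 ng

(no prefix) = 1e0, nano = 1e-9; factor is 1e9.
5.327 × 1e9 = 5327000000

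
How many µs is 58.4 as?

0.0000000000584 µs

atto = 10⁻¹⁸, micro = 10⁻⁶; factor is 10⁻¹².
58.4 × 10⁻¹² = 0.0000000000584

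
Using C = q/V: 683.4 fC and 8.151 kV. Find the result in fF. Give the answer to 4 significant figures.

(683.4e-15) / (8.151e3) = 83.8425e-18 F

0.08384 fF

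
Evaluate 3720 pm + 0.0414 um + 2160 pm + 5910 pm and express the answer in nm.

In nm:
  3720 pm = 3720 × 10⁻³ nm = 3.72
  0.0414 um = 0.0414 × 10³ nm = 41.4
  2160 pm = 2160 × 10⁻³ nm = 2.16
  5910 pm = 5910 × 10⁻³ nm = 5.91
Sum: 3.72 + 41.4 + 2.16 + 5.91 = 53.19

53.19 nm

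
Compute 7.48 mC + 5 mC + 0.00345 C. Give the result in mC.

15.93 mC

In mC:
  7.48 mC → 7.48
  5 mC → 5
  0.00345 C = 0.00345 × 10³ mC = 3.45
Sum: 7.48 + 5 + 3.45 = 15.93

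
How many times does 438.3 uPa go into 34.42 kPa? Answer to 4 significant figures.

(34.42e3) / (438.3e-6) = 0.078531e9

78530000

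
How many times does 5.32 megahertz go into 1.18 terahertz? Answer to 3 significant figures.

222000

(1.18e12) / (5.32e6) = 0.2218e6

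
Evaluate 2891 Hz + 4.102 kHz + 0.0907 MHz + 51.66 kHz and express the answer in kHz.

In kHz:
  2891 Hz = 2891 × 10⁻³ kHz = 2.891
  4.102 kHz → 4.102
  0.0907 MHz = 0.0907 × 10³ kHz = 90.7
  51.66 kHz → 51.66
Sum: 2.891 + 4.102 + 90.7 + 51.66 = 149.353

149.353 kHz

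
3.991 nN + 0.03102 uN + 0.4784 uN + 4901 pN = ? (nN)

In nN:
  3.991 nN → 3.991
  0.03102 uN = 0.03102 × 10³ nN = 31.02
  0.4784 uN = 0.4784 × 10³ nN = 478.4
  4901 pN = 4901 × 10⁻³ nN = 4.901
Sum: 3.991 + 31.02 + 478.4 + 4.901 = 518.312

518.312 nN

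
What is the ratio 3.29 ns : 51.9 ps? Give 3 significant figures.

63.4

(3.29 × 10^-9) / (51.9 × 10^-12) = 0.06339 × 10^3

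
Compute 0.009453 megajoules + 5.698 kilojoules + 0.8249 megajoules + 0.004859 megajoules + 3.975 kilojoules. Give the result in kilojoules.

848.885 kilojoules

In kilojoules:
  0.009453 megajoules = 0.009453e3 kilojoules = 9.453
  5.698 kilojoules → 5.698
  0.8249 megajoules = 0.8249e3 kilojoules = 824.9
  0.004859 megajoules = 0.004859e3 kilojoules = 4.859
  3.975 kilojoules → 3.975
Sum: 9.453 + 5.698 + 824.9 + 4.859 + 3.975 = 848.885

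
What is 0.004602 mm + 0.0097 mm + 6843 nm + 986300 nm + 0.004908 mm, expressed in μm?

In μm:
  0.004602 mm = 0.004602 × 10³ μm = 4.602
  0.0097 mm = 0.0097 × 10³ μm = 9.7
  6843 nm = 6843 × 10⁻³ μm = 6.843
  986300 nm = 986300 × 10⁻³ μm = 986.3
  0.004908 mm = 0.004908 × 10³ μm = 4.908
Sum: 4.602 + 9.7 + 6.843 + 986.3 + 4.908 = 1012.353

1012.353 μm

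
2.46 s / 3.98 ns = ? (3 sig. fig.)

618000000

(2.46) / (3.98 × 10⁻⁹) = 0.6181 × 10⁹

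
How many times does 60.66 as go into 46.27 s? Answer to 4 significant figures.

(46.27) / (60.66 × 10^-18) = 0.76278 × 10^18

762800000000000000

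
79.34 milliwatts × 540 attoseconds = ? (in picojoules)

0.0000428436 picojoules

79.34 × 10^-3 × 540 × 10^-18 = 42843.6 × 10^-21 J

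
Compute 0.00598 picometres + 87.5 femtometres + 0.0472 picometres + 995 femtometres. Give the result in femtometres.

In femtometres:
  0.00598 picometres = 0.00598e3 femtometres = 5.98
  87.5 femtometres → 87.5
  0.0472 picometres = 0.0472e3 femtometres = 47.2
  995 femtometres → 995
Sum: 5.98 + 87.5 + 47.2 + 995 = 1135.68

1135.68 femtometres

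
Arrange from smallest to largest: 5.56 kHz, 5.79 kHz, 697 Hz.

5.56 kHz = 5560 Hz
5.79 kHz = 5790 Hz
697 Hz = 697 Hz

697 Hz < 5.56 kHz < 5.79 kHz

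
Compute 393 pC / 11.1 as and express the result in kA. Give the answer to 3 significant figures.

(393e-12) / (11.1e-18) = 35.405e6 A

35400 kA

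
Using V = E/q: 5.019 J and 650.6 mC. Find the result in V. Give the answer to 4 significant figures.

7.714 V

(5.019) / (650.6 × 10^-3) = 0.00771442 × 10^3 V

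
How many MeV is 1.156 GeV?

1156 MeV

giga = 10⁹, mega = 10⁶; factor is 10³.
1.156 × 10³ = 1156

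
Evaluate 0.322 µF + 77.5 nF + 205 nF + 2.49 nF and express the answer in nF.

In nF:
  0.322 µF = 0.322 × 10³ nF = 322
  77.5 nF → 77.5
  205 nF → 205
  2.49 nF → 2.49
Sum: 322 + 77.5 + 205 + 2.49 = 606.99

606.99 nF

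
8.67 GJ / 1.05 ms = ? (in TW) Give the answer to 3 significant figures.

(8.67 × 10^9) / (1.05 × 10^-3) = 8.2571 × 10^12 W

8.26 TW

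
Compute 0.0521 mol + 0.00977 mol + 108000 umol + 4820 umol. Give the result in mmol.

174.69 mmol

In mmol:
  0.0521 mol = 0.0521 × 10³ mmol = 52.1
  0.00977 mol = 0.00977 × 10³ mmol = 9.77
  108000 umol = 108000 × 10⁻³ mmol = 108
  4820 umol = 4820 × 10⁻³ mmol = 4.82
Sum: 52.1 + 9.77 + 108 + 4.82 = 174.69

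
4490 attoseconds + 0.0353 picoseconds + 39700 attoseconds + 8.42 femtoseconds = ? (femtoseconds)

87.91 femtoseconds

In femtoseconds:
  4490 attoseconds = 4490e-3 femtoseconds = 4.49
  0.0353 picoseconds = 0.0353e3 femtoseconds = 35.3
  39700 attoseconds = 39700e-3 femtoseconds = 39.7
  8.42 femtoseconds → 8.42
Sum: 4.49 + 35.3 + 39.7 + 8.42 = 87.91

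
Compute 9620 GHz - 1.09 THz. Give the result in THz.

In THz:
  9620 GHz = 9620 × 10⁻³ THz = 9.62
  1.09 THz → 1.09
Difference: 9.62 - 1.09 = 8.53

8.53 THz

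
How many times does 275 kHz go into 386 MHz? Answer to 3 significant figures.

1400

(386 × 10⁶) / (275 × 10³) = 1.404 × 10³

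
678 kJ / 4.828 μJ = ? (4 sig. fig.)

140400000000

(678e3) / (4.828e-6) = 140.43e9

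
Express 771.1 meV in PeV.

0.0000000000000007711 PeV

milli = 10⁻³, peta = 10¹⁵; factor is 10⁻¹⁸.
771.1 × 10⁻¹⁸ = 0.0000000000000007711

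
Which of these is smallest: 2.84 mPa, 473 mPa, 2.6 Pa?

2.84 mPa

2.84 mPa = 0.00284 Pa
473 mPa = 0.473 Pa
2.6 Pa = 2.6 Pa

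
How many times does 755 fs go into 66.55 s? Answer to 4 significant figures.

88150000000000

(66.55) / (755 × 10⁻¹⁵) = 0.088146 × 10¹⁵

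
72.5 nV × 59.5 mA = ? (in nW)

4.31375 nW

72.5 × 10^-9 × 59.5 × 10^-3 = 4313.75 × 10^-12 W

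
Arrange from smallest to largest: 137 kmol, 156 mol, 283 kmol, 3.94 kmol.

156 mol < 3.94 kmol < 137 kmol < 283 kmol

137 kmol = 137000 mol
156 mol = 156 mol
283 kmol = 283000 mol
3.94 kmol = 3940 mol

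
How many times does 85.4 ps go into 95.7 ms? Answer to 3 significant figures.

1120000000

(95.7 × 10⁻³) / (85.4 × 10⁻¹²) = 1.121 × 10⁹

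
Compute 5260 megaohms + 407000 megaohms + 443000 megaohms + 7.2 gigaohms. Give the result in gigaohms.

862.46 gigaohms

In gigaohms:
  5260 megaohms = 5260 × 10⁻³ gigaohms = 5.26
  407000 megaohms = 407000 × 10⁻³ gigaohms = 407
  443000 megaohms = 443000 × 10⁻³ gigaohms = 443
  7.2 gigaohms → 7.2
Sum: 5.26 + 407 + 443 + 7.2 = 862.46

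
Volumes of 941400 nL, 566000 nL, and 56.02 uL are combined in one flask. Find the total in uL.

1563.42 uL

In uL:
  941400 nL = 941400 × 10^-3 uL = 941.4
  566000 nL = 566000 × 10^-3 uL = 566
  56.02 uL → 56.02
Sum: 941.4 + 566 + 56.02 = 1563.42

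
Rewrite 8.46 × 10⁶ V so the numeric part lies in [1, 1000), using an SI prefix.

= 8.46 × 10⁶ V; 10⁶ is mega.

8.46 MV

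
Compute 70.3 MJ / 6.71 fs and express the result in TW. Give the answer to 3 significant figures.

(70.3 × 10⁶) / (6.71 × 10⁻¹⁵) = 10.477 × 10²¹ W

10500000000 TW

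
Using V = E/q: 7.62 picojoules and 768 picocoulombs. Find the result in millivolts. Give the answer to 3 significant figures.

9.92 millivolts

(7.62e-12) / (768e-12) = 0.0099219 V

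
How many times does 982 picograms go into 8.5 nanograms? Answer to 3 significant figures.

(8.5 × 10^-9) / (982 × 10^-12) = 0.008656 × 10^3

8.66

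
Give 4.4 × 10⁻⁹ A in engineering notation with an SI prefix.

4.4 nA

= 4.4 × 10⁻⁹ A; 10⁻⁹ is nano.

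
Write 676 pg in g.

0.000000000676 g

pico = 1e-12, (no prefix) = 1e0; factor is 1e-12.
676 × 1e-12 = 0.000000000676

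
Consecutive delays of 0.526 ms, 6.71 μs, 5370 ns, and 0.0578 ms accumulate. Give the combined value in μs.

In μs:
  0.526 ms = 0.526 × 10³ μs = 526
  6.71 μs → 6.71
  5370 ns = 5370 × 10⁻³ μs = 5.37
  0.0578 ms = 0.0578 × 10³ μs = 57.8
Sum: 526 + 6.71 + 5.37 + 57.8 = 595.88

595.88 μs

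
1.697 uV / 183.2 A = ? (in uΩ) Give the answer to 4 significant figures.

0.009263 uΩ

(1.697 × 10⁻⁶) / (183.2) = 0.0092631 × 10⁻⁶ Ω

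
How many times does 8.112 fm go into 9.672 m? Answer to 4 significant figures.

1192000000000000

(9.672) / (8.112 × 10^-15) = 1.1923 × 10^15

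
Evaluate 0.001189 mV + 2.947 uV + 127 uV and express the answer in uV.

In uV:
  0.001189 mV = 0.001189 × 10³ uV = 1.189
  2.947 uV → 2.947
  127 uV → 127
Sum: 1.189 + 2.947 + 127 = 131.136

131.136 uV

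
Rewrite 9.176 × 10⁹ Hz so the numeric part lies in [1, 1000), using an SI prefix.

9.176 GHz

= 9.176 × 10⁹ Hz; 10⁹ is giga.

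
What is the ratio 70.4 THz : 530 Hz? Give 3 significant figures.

(70.4 × 10¹²) / (530) = 0.1328 × 10¹²

133000000000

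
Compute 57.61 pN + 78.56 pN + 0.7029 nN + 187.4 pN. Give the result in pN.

In pN:
  57.61 pN → 57.61
  78.56 pN → 78.56
  0.7029 nN = 0.7029 × 10^3 pN = 702.9
  187.4 pN → 187.4
Sum: 57.61 + 78.56 + 702.9 + 187.4 = 1026.47

1026.47 pN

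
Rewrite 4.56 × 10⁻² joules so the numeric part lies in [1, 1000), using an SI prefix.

= 45.6 × 10⁻³ joules; 10⁻³ is milli.

45.6 millijoules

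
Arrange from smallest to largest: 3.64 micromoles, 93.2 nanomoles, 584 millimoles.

3.64 micromoles = 0.00000364 moles
93.2 nanomoles = 0.0000000932 moles
584 millimoles = 0.584 moles

93.2 nanomoles < 3.64 micromoles < 584 millimoles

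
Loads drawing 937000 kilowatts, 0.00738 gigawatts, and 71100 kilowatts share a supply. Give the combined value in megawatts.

1015.48 megawatts

In megawatts:
  937000 kilowatts = 937000 × 10^-3 megawatts = 937
  0.00738 gigawatts = 0.00738 × 10^3 megawatts = 7.38
  71100 kilowatts = 71100 × 10^-3 megawatts = 71.1
Sum: 937 + 7.38 + 71.1 = 1015.48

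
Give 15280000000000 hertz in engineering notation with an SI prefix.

= 15.28e12 hertz; 1e12 is tera.

15.28 terahertz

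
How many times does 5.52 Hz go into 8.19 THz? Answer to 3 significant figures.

1480000000000

(8.19 × 10^12) / (5.52) = 1.484 × 10^12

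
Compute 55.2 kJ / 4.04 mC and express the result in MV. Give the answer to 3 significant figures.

13.7 MV

(55.2 × 10^3) / (4.04 × 10^-3) = 13.663 × 10^6 V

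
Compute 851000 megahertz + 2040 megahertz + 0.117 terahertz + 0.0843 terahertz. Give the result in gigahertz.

1054.34 gigahertz

In gigahertz:
  851000 megahertz = 851000 × 10^-3 gigahertz = 851
  2040 megahertz = 2040 × 10^-3 gigahertz = 2.04
  0.117 terahertz = 0.117 × 10^3 gigahertz = 117
  0.0843 terahertz = 0.0843 × 10^3 gigahertz = 84.3
Sum: 851 + 2.04 + 117 + 84.3 = 1054.34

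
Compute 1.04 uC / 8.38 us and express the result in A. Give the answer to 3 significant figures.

0.124 A

(1.04 × 10^-6) / (8.38 × 10^-6) = 0.12411 A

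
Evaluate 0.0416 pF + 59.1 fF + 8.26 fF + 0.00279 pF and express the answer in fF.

In fF:
  0.0416 pF = 0.0416 × 10^3 fF = 41.6
  59.1 fF → 59.1
  8.26 fF → 8.26
  0.00279 pF = 0.00279 × 10^3 fF = 2.79
Sum: 41.6 + 59.1 + 8.26 + 2.79 = 111.75

111.75 fF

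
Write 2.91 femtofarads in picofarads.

0.00291 picofarads

femto = 10⁻¹⁵, pico = 10⁻¹²; factor is 10⁻³.
2.91 × 10⁻³ = 0.00291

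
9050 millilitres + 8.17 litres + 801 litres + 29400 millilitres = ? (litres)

847.62 litres

In litres:
  9050 millilitres = 9050 × 10^-3 litres = 9.05
  8.17 litres → 8.17
  801 litres → 801
  29400 millilitres = 29400 × 10^-3 litres = 29.4
Sum: 9.05 + 8.17 + 801 + 29.4 = 847.62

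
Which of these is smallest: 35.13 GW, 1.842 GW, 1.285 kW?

1.285 kW

35.13 GW = 35130000000 W
1.842 GW = 1842000000 W
1.285 kW = 1285 W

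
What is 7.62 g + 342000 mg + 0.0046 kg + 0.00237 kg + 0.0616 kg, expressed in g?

418.19 g

In g:
  7.62 g → 7.62
  342000 mg = 342000e-3 g = 342
  0.0046 kg = 0.0046e3 g = 4.6
  0.00237 kg = 0.00237e3 g = 2.37
  0.0616 kg = 0.0616e3 g = 61.6
Sum: 7.62 + 342 + 4.6 + 2.37 + 61.6 = 418.19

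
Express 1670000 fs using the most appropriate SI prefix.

= 1.67 × 10⁻⁹ s; 10⁻⁹ is nano.

1.67 ns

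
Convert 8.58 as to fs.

0.00858 fs

atto = 10⁻¹⁸, femto = 10⁻¹⁵; factor is 10⁻³.
8.58 × 10⁻³ = 0.00858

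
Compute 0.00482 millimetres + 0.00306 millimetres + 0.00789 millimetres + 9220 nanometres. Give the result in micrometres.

In micrometres:
  0.00482 millimetres = 0.00482 × 10³ micrometres = 4.82
  0.00306 millimetres = 0.00306 × 10³ micrometres = 3.06
  0.00789 millimetres = 0.00789 × 10³ micrometres = 7.89
  9220 nanometres = 9220 × 10⁻³ micrometres = 9.22
Sum: 4.82 + 3.06 + 7.89 + 9.22 = 24.99

24.99 micrometres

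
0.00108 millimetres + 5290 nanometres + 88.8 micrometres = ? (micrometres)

95.17 micrometres

In micrometres:
  0.00108 millimetres = 0.00108 × 10^3 micrometres = 1.08
  5290 nanometres = 5290 × 10^-3 micrometres = 5.29
  88.8 micrometres → 88.8
Sum: 1.08 + 5.29 + 88.8 = 95.17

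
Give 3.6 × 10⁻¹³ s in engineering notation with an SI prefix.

= 360 × 10⁻¹⁵ s; 10⁻¹⁵ is femto.

360 fs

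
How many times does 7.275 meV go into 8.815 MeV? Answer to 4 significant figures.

(8.815e6) / (7.275e-3) = 1.2117e9

1212000000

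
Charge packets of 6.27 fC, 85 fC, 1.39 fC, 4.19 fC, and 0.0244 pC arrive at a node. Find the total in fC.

In fC:
  6.27 fC → 6.27
  85 fC → 85
  1.39 fC → 1.39
  4.19 fC → 4.19
  0.0244 pC = 0.0244 × 10³ fC = 24.4
Sum: 6.27 + 85 + 1.39 + 4.19 + 24.4 = 121.25

121.25 fC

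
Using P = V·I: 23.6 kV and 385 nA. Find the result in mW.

23.6 × 10³ × 385 × 10⁻⁹ = 9086 × 10⁻⁶ W

9.086 mW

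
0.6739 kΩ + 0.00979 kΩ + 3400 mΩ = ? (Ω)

687.09 Ω

In Ω:
  0.6739 kΩ = 0.6739e3 Ω = 673.9
  0.00979 kΩ = 0.00979e3 Ω = 9.79
  3400 mΩ = 3400e-3 Ω = 3.4
Sum: 673.9 + 9.79 + 3.4 = 687.09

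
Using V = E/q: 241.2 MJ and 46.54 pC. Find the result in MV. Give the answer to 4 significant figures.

5183000000000 MV

(241.2 × 10⁶) / (46.54 × 10⁻¹²) = 5.18264 × 10¹⁸ V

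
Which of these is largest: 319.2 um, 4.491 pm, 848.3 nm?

319.2 um

319.2 um = 0.0003192 m
4.491 pm = 0.000000000004491 m
848.3 nm = 0.0000008483 m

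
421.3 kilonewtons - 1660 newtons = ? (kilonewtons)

In kilonewtons:
  421.3 kilonewtons → 421.3
  1660 newtons = 1660e-3 kilonewtons = 1.66
Difference: 421.3 - 1.66 = 419.64

419.64 kilonewtons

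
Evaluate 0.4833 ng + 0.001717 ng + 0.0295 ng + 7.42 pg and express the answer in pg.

521.937 pg

In pg:
  0.4833 ng = 0.4833 × 10³ pg = 483.3
  0.001717 ng = 0.001717 × 10³ pg = 1.717
  0.0295 ng = 0.0295 × 10³ pg = 29.5
  7.42 pg → 7.42
Sum: 483.3 + 1.717 + 29.5 + 7.42 = 521.937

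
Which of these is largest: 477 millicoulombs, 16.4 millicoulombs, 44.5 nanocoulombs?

477 millicoulombs

477 millicoulombs = 0.477 coulombs
16.4 millicoulombs = 0.0164 coulombs
44.5 nanocoulombs = 0.0000000445 coulombs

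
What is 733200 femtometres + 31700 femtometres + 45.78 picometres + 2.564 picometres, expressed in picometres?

In picometres:
  733200 femtometres = 733200 × 10^-3 picometres = 733.2
  31700 femtometres = 31700 × 10^-3 picometres = 31.7
  45.78 picometres → 45.78
  2.564 picometres → 2.564
Sum: 733.2 + 31.7 + 45.78 + 2.564 = 813.244

813.244 picometres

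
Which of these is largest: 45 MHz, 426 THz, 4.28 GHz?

426 THz

45 MHz = 45000000 Hz
426 THz = 426000000000000 Hz
4.28 GHz = 4280000000 Hz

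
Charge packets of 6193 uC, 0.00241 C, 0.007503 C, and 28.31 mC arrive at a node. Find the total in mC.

44.416 mC

In mC:
  6193 uC = 6193 × 10⁻³ mC = 6.193
  0.00241 C = 0.00241 × 10³ mC = 2.41
  0.007503 C = 0.007503 × 10³ mC = 7.503
  28.31 mC → 28.31
Sum: 6.193 + 2.41 + 7.503 + 28.31 = 44.416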